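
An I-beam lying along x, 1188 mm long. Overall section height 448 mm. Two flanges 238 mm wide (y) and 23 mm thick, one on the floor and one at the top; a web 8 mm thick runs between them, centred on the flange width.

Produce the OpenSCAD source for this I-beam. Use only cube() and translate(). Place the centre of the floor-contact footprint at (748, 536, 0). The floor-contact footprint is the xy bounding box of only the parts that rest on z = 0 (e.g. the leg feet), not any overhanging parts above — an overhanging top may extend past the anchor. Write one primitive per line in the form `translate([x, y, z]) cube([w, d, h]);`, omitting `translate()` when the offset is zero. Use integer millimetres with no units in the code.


translate([154, 417, 0]) cube([1188, 238, 23]);
translate([154, 532, 23]) cube([1188, 8, 402]);
translate([154, 417, 425]) cube([1188, 238, 23]);


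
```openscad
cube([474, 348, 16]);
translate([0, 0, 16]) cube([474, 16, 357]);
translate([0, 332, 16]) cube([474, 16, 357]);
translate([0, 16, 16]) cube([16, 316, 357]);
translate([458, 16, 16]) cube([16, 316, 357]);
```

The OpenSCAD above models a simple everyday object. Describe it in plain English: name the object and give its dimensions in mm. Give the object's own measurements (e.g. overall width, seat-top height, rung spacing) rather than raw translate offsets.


An open-topped rectangular box: outside dimensions 474×348×373 mm, with a uniform wall and base thickness of 16 mm. The base is a full 474×348 slab on the floor; four walls sit on top of the base. The front and back walls (the −y and +y sides) span the full width; the two side walls fit between them.


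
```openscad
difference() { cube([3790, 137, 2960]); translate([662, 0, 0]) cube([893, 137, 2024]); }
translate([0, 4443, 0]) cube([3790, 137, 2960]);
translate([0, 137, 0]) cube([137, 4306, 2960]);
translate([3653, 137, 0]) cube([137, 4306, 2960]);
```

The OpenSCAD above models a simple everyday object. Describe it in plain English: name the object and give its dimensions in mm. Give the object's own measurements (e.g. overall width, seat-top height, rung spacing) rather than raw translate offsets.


A single room: four walls, each 2960 mm tall and 137 mm thick, enclosing an outside footprint 3790×4580 mm (x × y), no floor or roof. The front and back walls (−y and +y sides) run the full x-width; the side walls fit between their inner faces. A door opening 893 mm wide and 2024 mm tall is cut through the front wall from the floor up, its −x edge 662 mm from the wall's −x end.


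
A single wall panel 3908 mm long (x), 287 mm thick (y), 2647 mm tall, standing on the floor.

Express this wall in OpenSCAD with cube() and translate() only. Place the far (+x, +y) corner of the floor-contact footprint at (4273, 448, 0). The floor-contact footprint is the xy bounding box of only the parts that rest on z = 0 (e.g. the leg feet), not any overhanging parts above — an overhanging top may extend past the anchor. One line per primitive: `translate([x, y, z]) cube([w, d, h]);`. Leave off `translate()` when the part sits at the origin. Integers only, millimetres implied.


translate([365, 161, 0]) cube([3908, 287, 2647]);


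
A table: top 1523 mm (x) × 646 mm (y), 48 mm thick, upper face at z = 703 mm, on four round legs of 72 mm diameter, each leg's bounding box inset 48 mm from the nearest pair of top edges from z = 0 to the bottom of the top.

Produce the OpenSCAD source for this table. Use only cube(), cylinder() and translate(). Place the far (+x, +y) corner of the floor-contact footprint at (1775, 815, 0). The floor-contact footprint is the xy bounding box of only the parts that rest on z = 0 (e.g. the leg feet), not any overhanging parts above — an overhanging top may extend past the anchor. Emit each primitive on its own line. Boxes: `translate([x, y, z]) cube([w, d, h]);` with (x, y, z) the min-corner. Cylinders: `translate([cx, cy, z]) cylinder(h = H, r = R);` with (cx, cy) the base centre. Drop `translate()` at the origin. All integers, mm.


translate([300, 217, 655]) cube([1523, 646, 48]);
translate([384, 301, 0]) cylinder(h = 655, r = 36);
translate([1739, 301, 0]) cylinder(h = 655, r = 36);
translate([384, 779, 0]) cylinder(h = 655, r = 36);
translate([1739, 779, 0]) cylinder(h = 655, r = 36);


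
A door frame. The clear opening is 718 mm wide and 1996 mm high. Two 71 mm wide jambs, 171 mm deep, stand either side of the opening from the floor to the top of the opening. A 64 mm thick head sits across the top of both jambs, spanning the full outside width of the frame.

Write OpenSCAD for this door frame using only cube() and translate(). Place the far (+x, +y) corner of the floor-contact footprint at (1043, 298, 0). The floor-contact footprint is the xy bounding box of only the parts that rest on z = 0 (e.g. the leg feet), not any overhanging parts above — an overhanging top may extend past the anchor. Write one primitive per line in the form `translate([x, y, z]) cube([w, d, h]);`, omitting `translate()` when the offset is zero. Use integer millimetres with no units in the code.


translate([183, 127, 0]) cube([71, 171, 1996]);
translate([972, 127, 0]) cube([71, 171, 1996]);
translate([183, 127, 1996]) cube([860, 171, 64]);


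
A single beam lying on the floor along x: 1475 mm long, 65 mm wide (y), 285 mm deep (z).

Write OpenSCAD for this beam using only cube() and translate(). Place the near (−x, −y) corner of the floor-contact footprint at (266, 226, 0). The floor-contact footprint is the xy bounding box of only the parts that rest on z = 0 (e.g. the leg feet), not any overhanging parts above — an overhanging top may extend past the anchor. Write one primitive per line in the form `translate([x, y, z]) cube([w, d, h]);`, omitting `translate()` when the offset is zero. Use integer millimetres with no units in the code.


translate([266, 226, 0]) cube([1475, 65, 285]);


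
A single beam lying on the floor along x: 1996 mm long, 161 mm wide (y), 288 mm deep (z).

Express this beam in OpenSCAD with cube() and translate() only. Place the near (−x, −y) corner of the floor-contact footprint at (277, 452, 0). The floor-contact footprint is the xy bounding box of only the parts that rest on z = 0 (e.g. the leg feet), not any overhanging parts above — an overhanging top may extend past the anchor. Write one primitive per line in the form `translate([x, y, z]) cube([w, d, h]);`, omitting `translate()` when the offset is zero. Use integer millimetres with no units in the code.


translate([277, 452, 0]) cube([1996, 161, 288]);


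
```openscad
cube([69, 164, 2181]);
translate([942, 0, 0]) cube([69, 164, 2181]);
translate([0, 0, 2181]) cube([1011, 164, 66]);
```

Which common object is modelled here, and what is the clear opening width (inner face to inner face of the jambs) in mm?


A door frame. The clear opening width is 873 mm.

Two 2181 mm tall posts with a header on top — a door frame. The left jamb is 69 mm wide at x = 0; the right jamb starts at x = 942. The clear opening is 942 − 69 = 873 mm.


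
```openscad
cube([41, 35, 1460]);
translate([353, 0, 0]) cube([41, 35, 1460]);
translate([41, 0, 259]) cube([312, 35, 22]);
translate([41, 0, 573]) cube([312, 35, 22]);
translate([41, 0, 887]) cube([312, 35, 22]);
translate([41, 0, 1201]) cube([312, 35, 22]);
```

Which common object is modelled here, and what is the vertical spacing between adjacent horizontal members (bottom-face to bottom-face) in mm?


A ladder. The rung spacing is 314 mm.

Two tall 41×35 posts with 4 short bars between them — a ladder. Adjacent rungs sit at z = 259 and z = 573, so the spacing is 573 − 259 = 314 mm.


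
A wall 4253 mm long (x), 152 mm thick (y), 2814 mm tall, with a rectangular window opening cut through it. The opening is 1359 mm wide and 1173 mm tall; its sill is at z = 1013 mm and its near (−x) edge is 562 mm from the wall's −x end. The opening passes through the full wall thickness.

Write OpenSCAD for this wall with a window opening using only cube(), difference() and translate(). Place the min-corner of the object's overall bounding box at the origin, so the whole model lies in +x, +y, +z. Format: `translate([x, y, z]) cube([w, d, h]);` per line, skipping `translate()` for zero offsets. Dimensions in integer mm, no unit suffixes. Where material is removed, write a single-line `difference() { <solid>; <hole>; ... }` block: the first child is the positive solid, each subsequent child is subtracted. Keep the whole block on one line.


difference() { cube([4253, 152, 2814]); translate([562, 0, 1013]) cube([1359, 152, 1173]); }


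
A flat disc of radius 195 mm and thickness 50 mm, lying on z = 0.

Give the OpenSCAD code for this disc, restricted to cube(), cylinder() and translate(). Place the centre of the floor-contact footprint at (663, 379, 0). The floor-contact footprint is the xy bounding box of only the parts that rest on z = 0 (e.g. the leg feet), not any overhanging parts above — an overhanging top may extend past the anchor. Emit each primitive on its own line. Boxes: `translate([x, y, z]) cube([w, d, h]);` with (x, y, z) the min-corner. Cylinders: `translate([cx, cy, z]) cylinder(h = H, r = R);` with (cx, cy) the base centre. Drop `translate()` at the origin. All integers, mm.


translate([663, 379, 0]) cylinder(h = 50, r = 195);


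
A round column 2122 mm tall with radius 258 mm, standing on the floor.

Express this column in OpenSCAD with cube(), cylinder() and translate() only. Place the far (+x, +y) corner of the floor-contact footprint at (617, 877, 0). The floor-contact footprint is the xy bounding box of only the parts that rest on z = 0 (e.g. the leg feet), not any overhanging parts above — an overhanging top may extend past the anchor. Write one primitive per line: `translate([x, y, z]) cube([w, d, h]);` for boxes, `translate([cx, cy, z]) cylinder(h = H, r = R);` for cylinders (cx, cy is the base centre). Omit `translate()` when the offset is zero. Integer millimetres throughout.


translate([359, 619, 0]) cylinder(h = 2122, r = 258);


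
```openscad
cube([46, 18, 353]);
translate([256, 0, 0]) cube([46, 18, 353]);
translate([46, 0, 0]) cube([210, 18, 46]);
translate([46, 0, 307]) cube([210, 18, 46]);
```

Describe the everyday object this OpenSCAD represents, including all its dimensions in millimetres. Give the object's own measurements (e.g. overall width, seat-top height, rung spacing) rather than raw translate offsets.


A rectangular picture frame lying in the x–z plane (depth along y). The opening is 210 mm wide (x) by 261 mm tall (z), surrounded by a border 46 mm wide on all four sides. The frame is 18 mm deep and is made of two full-height vertical stiles with two horizontal rails fitted between them.


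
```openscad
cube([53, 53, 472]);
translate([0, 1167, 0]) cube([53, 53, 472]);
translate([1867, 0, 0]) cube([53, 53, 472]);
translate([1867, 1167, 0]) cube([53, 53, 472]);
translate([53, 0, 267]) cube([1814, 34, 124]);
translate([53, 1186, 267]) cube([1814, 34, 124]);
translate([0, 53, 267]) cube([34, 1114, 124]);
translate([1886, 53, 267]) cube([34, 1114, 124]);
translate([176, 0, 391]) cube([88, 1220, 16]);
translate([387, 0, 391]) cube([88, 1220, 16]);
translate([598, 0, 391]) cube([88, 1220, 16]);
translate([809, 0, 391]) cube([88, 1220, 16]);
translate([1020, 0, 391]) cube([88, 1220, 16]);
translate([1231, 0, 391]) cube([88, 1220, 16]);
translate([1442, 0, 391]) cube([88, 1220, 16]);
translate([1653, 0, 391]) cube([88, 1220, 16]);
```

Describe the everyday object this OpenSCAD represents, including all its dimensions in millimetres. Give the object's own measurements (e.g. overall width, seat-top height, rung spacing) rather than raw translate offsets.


A bed frame 1920 mm long (x) by 1220 mm wide (y). Four 53×53 mm corner posts, 472 mm tall, at the corners of the footprint. Four rails of 34 mm thickness and 124 mm height run between adjacent posts with their undersides at z = 267 mm, their outer faces flush with the outside of the frame (the two x-running rails run between the posts' inner faces; the two y-running rails run between the posts' inner faces). 8 slats, each 88 mm wide (x) and 16 mm thick, lie across the top of the two x-running rails, running the full 1220 mm width of the frame in y; along x they sit between the end posts with a 123 mm gap after the −x posts and between neighbouring slats, leaving 126 mm before the +x posts.


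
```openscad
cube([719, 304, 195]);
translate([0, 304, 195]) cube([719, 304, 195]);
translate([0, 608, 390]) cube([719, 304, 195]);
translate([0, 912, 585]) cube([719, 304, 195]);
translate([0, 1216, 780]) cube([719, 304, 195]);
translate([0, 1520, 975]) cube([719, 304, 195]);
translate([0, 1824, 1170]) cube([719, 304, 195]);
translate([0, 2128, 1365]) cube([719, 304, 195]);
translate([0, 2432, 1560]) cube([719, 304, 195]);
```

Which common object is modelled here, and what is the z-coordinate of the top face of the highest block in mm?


A staircase. The total rise is 1755 mm.

9 identical blocks, each offset up and back from the previous — a staircase. Each step is 195 mm tall and there are 9 of them, so the total rise is 9 × 195 = 1755 mm.


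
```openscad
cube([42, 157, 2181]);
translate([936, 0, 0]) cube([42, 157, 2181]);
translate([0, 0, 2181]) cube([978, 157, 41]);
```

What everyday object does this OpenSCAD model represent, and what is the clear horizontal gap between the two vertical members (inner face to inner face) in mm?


A door frame. The clear opening width is 894 mm.

Two 2181 mm tall posts with a header on top — a door frame. The left jamb is 42 mm wide at x = 0; the right jamb starts at x = 936. The clear opening is 936 − 42 = 894 mm.


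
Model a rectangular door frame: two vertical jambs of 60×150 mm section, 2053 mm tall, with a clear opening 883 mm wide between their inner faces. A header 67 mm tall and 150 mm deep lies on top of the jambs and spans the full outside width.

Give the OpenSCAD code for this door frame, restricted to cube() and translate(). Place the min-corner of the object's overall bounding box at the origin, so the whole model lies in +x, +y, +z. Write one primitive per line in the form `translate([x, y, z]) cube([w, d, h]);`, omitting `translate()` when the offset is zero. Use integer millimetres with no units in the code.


cube([60, 150, 2053]);
translate([943, 0, 0]) cube([60, 150, 2053]);
translate([0, 0, 2053]) cube([1003, 150, 67]);


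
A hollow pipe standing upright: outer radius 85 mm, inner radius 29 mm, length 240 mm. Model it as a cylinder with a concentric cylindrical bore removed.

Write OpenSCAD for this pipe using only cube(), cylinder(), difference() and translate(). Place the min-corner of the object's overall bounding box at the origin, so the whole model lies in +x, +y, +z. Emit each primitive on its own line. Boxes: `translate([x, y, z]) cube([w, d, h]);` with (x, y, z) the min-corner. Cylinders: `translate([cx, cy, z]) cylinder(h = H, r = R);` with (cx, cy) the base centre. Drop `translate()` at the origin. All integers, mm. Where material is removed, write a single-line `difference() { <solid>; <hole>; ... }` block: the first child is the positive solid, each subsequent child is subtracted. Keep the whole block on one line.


difference() { translate([85, 85, 0]) cylinder(h = 240, r = 85); translate([85, 85, 0]) cylinder(h = 240, r = 29); }


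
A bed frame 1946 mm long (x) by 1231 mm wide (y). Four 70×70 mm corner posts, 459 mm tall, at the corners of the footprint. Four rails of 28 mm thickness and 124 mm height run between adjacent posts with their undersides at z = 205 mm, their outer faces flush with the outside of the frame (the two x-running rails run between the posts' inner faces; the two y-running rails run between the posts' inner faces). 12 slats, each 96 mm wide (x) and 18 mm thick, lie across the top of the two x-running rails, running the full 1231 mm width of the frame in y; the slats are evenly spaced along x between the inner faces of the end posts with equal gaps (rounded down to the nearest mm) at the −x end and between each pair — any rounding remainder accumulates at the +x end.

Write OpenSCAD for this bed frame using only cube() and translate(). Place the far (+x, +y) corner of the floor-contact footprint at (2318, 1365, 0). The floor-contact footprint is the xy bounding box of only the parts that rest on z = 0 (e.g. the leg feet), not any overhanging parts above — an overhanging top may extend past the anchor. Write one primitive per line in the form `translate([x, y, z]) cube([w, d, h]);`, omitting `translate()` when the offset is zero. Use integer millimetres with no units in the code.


// slat z = rail_z + rail_h = 205 + 124 = 329
// slat gap = ⌊(1806 − 12·96) / 13⌋ = 50
translate([372, 134, 0]) cube([70, 70, 459]);
translate([372, 1295, 0]) cube([70, 70, 459]);
translate([2248, 134, 0]) cube([70, 70, 459]);
translate([2248, 1295, 0]) cube([70, 70, 459]);
translate([442, 134, 205]) cube([1806, 28, 124]);
translate([442, 1337, 205]) cube([1806, 28, 124]);
translate([372, 204, 205]) cube([28, 1091, 124]);
translate([2290, 204, 205]) cube([28, 1091, 124]);
translate([492, 134, 329]) cube([96, 1231, 18]);
translate([638, 134, 329]) cube([96, 1231, 18]);
translate([784, 134, 329]) cube([96, 1231, 18]);
translate([930, 134, 329]) cube([96, 1231, 18]);
translate([1076, 134, 329]) cube([96, 1231, 18]);
translate([1222, 134, 329]) cube([96, 1231, 18]);
translate([1368, 134, 329]) cube([96, 1231, 18]);
translate([1514, 134, 329]) cube([96, 1231, 18]);
translate([1660, 134, 329]) cube([96, 1231, 18]);
translate([1806, 134, 329]) cube([96, 1231, 18]);
translate([1952, 134, 329]) cube([96, 1231, 18]);
translate([2098, 134, 329]) cube([96, 1231, 18]);


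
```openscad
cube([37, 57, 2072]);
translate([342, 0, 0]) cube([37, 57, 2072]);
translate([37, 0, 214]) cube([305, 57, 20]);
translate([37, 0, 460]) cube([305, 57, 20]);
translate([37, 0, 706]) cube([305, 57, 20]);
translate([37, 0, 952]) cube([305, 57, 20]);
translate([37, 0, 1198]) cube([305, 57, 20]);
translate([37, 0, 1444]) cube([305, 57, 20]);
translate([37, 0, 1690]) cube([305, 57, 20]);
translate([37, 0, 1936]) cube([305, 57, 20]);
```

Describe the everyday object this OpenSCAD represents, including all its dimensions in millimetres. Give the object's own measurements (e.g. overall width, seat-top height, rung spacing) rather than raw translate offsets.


A straight ladder. Two 37×57 mm vertical rails, 2072 mm tall, stand 379 mm apart (outside-to-outside) with their front faces coplanar on the −y side. 8 rungs, each 57 mm deep and 20 mm tall, span between the inner faces of the rails, front faces flush with the rails. The lowest rung's underside is at z = 214 mm and rungs are spaced 246 mm apart (underside to underside).


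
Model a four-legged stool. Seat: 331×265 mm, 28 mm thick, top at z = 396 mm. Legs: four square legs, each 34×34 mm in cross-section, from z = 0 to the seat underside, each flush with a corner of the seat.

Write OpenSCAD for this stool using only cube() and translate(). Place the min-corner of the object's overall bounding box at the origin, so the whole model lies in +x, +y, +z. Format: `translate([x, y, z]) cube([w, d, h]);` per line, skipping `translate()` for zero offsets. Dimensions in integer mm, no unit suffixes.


translate([0, 0, 368]) cube([331, 265, 28]);
cube([34, 34, 368]);
translate([297, 0, 0]) cube([34, 34, 368]);
translate([0, 231, 0]) cube([34, 34, 368]);
translate([297, 231, 0]) cube([34, 34, 368]);


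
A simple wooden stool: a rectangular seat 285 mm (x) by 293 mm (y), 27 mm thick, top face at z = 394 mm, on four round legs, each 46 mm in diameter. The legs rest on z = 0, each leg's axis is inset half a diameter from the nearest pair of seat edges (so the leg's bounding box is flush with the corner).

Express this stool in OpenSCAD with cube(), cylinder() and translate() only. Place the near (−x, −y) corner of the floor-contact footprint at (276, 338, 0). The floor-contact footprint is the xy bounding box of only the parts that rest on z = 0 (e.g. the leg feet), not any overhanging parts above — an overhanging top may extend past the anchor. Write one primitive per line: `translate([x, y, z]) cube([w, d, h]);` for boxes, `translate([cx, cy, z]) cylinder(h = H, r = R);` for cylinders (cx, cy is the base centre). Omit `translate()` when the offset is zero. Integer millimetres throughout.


// leg_h = 394 - 27 = 367
translate([276, 338, 367]) cube([285, 293, 27]);
translate([299, 361, 0]) cylinder(h = 367, r = 23);
translate([538, 361, 0]) cylinder(h = 367, r = 23);
translate([299, 608, 0]) cylinder(h = 367, r = 23);
translate([538, 608, 0]) cylinder(h = 367, r = 23);


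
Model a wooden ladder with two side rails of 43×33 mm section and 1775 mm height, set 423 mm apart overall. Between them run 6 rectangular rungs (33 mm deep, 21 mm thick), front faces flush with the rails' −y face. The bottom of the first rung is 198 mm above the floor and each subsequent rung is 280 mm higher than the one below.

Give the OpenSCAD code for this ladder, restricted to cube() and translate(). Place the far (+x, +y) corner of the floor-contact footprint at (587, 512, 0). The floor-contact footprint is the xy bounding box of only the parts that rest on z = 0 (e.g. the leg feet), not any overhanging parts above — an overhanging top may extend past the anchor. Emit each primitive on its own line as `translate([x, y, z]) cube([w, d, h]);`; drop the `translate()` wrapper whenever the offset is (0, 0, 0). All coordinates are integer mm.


// rung span = 423 - 2*43 = 337
// rung[k] z = 198 + k*280
translate([164, 479, 0]) cube([43, 33, 1775]);
translate([544, 479, 0]) cube([43, 33, 1775]);
translate([207, 479, 198]) cube([337, 33, 21]);
translate([207, 479, 478]) cube([337, 33, 21]);
translate([207, 479, 758]) cube([337, 33, 21]);
translate([207, 479, 1038]) cube([337, 33, 21]);
translate([207, 479, 1318]) cube([337, 33, 21]);
translate([207, 479, 1598]) cube([337, 33, 21]);


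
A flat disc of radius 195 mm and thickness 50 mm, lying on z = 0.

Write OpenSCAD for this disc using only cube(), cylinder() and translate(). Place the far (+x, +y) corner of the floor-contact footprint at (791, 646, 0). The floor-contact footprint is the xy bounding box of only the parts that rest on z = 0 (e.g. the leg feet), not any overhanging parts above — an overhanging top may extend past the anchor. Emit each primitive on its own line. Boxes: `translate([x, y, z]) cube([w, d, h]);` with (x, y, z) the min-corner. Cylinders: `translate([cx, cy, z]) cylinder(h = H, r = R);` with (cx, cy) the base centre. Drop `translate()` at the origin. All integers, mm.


translate([596, 451, 0]) cylinder(h = 50, r = 195);


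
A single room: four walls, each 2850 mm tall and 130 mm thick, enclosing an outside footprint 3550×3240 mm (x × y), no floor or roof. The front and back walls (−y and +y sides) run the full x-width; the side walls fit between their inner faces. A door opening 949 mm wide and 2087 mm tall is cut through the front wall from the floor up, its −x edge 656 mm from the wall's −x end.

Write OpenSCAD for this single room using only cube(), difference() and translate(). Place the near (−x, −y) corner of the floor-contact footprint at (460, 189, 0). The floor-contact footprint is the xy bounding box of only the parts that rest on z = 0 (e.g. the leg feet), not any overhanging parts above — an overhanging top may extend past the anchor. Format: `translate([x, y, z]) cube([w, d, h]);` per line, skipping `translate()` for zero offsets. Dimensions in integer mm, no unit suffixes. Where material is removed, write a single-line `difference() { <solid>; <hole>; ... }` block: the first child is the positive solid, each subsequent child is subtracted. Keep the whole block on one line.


difference() { translate([460, 189, 0]) cube([3550, 130, 2850]); translate([1116, 189, 0]) cube([949, 130, 2087]); }
translate([460, 3299, 0]) cube([3550, 130, 2850]);
translate([460, 319, 0]) cube([130, 2980, 2850]);
translate([3880, 319, 0]) cube([130, 2980, 2850]);


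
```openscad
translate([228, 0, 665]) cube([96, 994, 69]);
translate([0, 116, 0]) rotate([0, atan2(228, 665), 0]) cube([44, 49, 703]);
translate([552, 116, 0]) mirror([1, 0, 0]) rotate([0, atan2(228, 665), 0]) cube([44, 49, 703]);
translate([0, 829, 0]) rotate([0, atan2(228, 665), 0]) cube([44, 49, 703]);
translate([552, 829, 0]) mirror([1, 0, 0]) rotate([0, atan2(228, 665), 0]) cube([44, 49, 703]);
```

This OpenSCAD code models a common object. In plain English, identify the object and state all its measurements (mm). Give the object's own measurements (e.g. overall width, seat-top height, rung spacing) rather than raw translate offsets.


A sawhorse. A 96×994×69 mm beam (x, y, z) sits on two A-frame leg pairs. Each pair is two raked legs of 44×49 mm section (49 mm along y) splaying symmetrically in x. Each leg rises 665 mm vertically over 228 mm of horizontal reach and is 703 mm long along its own axis. Every leg's outer bottom edge rests on the floor and its outer top edge meets a bottom edge of the beam — the left legs (tilting toward +x) meet the beam's −x bottom edge, the right legs (their mirror images, tilting toward −x) meet its +x bottom edge — so the leg tops tuck under the beam, the beam's underside is 665 mm above the floor, and the feet are 552 mm apart outside-to-outside with the beam centred between them. The two leg pairs are set in 116 mm from either end of the beam.


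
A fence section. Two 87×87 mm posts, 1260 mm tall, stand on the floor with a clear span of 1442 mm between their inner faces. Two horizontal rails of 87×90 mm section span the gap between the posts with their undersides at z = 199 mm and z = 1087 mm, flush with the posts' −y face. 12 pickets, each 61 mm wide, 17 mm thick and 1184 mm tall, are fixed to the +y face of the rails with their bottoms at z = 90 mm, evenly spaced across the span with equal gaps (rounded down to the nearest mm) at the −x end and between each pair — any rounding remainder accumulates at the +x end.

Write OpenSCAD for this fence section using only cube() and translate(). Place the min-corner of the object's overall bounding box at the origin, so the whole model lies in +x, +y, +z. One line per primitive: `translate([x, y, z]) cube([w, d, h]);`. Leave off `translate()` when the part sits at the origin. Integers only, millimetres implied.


cube([87, 87, 1260]);
translate([1529, 0, 0]) cube([87, 87, 1260]);
translate([87, 0, 199]) cube([1442, 87, 90]);
translate([87, 0, 1087]) cube([1442, 87, 90]);
translate([141, 87, 90]) cube([61, 17, 1184]);
translate([256, 87, 90]) cube([61, 17, 1184]);
translate([371, 87, 90]) cube([61, 17, 1184]);
translate([486, 87, 90]) cube([61, 17, 1184]);
translate([601, 87, 90]) cube([61, 17, 1184]);
translate([716, 87, 90]) cube([61, 17, 1184]);
translate([831, 87, 90]) cube([61, 17, 1184]);
translate([946, 87, 90]) cube([61, 17, 1184]);
translate([1061, 87, 90]) cube([61, 17, 1184]);
translate([1176, 87, 90]) cube([61, 17, 1184]);
translate([1291, 87, 90]) cube([61, 17, 1184]);
translate([1406, 87, 90]) cube([61, 17, 1184]);


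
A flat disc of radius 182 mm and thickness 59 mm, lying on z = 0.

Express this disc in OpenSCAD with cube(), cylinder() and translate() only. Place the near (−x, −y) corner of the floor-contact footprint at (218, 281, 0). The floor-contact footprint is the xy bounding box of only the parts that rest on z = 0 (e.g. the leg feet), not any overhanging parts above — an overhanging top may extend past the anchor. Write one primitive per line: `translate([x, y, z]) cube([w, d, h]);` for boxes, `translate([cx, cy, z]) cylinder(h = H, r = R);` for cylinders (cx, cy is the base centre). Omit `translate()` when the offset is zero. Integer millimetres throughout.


translate([400, 463, 0]) cylinder(h = 59, r = 182);


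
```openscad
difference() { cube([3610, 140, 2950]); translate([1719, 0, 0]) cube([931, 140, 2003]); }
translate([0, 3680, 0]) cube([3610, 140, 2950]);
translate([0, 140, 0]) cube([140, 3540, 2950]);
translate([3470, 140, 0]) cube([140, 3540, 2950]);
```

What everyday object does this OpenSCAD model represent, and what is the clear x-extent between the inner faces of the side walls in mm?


A single room. The interior width is 3330 mm.

Four walls enclosing a rectangle with a door in the front wall — a room. Outside width 3610 minus two 140 mm walls gives 3330 mm.


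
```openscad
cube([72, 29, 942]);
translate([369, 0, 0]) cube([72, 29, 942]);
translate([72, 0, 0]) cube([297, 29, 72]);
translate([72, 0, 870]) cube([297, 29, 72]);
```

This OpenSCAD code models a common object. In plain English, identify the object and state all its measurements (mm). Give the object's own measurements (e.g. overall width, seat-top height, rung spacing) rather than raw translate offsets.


A rectangular picture frame lying in the x–z plane (depth along y). The opening is 297 mm wide (x) by 798 mm tall (z), surrounded by a border 72 mm wide on all four sides. The frame is 29 mm deep and is made of two full-height vertical stiles with two horizontal rails fitted between them.


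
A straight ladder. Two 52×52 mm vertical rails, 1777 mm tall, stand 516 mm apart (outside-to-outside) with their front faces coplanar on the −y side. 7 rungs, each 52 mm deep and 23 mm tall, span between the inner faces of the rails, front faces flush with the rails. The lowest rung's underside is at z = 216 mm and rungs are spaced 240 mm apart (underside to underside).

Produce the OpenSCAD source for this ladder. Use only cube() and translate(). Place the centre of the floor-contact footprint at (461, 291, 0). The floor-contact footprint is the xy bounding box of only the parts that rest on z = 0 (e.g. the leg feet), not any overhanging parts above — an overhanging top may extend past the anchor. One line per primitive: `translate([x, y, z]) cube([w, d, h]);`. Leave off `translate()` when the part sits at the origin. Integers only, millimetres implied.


translate([203, 265, 0]) cube([52, 52, 1777]);
translate([667, 265, 0]) cube([52, 52, 1777]);
translate([255, 265, 216]) cube([412, 52, 23]);
translate([255, 265, 456]) cube([412, 52, 23]);
translate([255, 265, 696]) cube([412, 52, 23]);
translate([255, 265, 936]) cube([412, 52, 23]);
translate([255, 265, 1176]) cube([412, 52, 23]);
translate([255, 265, 1416]) cube([412, 52, 23]);
translate([255, 265, 1656]) cube([412, 52, 23]);


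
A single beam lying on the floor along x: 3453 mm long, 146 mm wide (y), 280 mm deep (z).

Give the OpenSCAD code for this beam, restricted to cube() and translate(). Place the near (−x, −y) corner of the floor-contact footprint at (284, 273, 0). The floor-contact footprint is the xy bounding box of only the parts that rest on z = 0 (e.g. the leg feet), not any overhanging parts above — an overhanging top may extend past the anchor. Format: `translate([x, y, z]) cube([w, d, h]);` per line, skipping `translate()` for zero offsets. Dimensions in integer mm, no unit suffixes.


translate([284, 273, 0]) cube([3453, 146, 280]);


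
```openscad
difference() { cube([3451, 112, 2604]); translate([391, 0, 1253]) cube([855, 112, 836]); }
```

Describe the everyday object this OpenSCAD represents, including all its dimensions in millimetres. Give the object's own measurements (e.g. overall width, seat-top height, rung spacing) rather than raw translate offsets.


A wall 3451 mm long (x), 112 mm thick (y), 2604 mm tall, with a rectangular window opening cut through it. The opening is 855 mm wide and 836 mm tall; its sill is at z = 1253 mm and its near (−x) edge is 391 mm from the wall's −x end. The opening passes through the full wall thickness.


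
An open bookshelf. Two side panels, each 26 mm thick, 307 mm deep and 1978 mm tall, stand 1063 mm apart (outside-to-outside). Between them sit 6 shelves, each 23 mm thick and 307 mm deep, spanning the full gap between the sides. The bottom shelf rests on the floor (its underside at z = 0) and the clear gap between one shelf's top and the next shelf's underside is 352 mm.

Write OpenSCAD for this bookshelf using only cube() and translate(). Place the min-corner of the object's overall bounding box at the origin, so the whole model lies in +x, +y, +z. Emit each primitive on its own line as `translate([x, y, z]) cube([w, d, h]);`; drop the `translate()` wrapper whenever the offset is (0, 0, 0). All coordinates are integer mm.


cube([26, 307, 1978]);
translate([1037, 0, 0]) cube([26, 307, 1978]);
translate([26, 0, 0]) cube([1011, 307, 23]);
translate([26, 0, 375]) cube([1011, 307, 23]);
translate([26, 0, 750]) cube([1011, 307, 23]);
translate([26, 0, 1125]) cube([1011, 307, 23]);
translate([26, 0, 1500]) cube([1011, 307, 23]);
translate([26, 0, 1875]) cube([1011, 307, 23]);


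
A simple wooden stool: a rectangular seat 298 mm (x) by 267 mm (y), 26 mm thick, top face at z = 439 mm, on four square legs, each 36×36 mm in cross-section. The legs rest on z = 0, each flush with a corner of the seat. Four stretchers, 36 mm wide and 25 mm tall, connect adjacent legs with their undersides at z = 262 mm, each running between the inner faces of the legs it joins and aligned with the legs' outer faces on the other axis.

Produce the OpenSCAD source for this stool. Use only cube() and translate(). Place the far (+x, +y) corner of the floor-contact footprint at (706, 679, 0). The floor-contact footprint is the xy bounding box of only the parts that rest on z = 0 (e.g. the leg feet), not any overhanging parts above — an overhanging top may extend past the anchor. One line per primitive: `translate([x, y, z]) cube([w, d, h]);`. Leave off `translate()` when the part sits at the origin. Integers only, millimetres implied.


translate([408, 412, 413]) cube([298, 267, 26]);
translate([408, 412, 0]) cube([36, 36, 413]);
translate([670, 412, 0]) cube([36, 36, 413]);
translate([408, 643, 0]) cube([36, 36, 413]);
translate([670, 643, 0]) cube([36, 36, 413]);
translate([444, 412, 262]) cube([226, 36, 25]);
translate([444, 643, 262]) cube([226, 36, 25]);
translate([408, 448, 262]) cube([36, 195, 25]);
translate([670, 448, 262]) cube([36, 195, 25]);


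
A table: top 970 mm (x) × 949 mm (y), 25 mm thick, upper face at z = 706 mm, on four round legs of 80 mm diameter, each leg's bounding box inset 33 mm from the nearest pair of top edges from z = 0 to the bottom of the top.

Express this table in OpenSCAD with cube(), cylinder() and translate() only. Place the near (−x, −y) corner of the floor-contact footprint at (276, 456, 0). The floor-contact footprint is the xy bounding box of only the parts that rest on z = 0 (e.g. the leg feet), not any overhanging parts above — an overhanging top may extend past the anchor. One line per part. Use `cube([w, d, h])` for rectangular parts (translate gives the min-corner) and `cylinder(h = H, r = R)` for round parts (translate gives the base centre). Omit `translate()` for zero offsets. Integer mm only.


translate([243, 423, 681]) cube([970, 949, 25]);
translate([316, 496, 0]) cylinder(h = 681, r = 40);
translate([1140, 496, 0]) cylinder(h = 681, r = 40);
translate([316, 1299, 0]) cylinder(h = 681, r = 40);
translate([1140, 1299, 0]) cylinder(h = 681, r = 40);


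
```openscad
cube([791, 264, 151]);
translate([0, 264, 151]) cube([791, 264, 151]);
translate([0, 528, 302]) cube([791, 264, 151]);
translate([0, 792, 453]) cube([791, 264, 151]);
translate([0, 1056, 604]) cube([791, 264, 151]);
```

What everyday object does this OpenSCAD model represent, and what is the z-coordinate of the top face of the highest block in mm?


A staircase. The total rise is 755 mm.

5 identical blocks, each offset up and back from the previous — a staircase. Each step is 151 mm tall and there are 5 of them, so the total rise is 5 × 151 = 755 mm.


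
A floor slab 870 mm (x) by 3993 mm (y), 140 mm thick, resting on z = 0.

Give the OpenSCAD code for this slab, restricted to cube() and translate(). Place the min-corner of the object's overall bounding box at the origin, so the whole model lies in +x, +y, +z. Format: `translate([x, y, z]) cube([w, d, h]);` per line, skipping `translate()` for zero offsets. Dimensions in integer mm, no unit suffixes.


cube([870, 3993, 140]);


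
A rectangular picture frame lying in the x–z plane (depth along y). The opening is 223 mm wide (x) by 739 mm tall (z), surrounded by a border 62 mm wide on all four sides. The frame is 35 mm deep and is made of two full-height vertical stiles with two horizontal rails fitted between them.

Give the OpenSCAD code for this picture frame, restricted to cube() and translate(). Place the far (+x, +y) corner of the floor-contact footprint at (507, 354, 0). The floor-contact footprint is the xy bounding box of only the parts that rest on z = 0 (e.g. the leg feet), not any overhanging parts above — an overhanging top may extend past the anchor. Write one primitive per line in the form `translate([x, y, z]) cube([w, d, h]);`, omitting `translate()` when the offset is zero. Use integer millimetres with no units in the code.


translate([160, 319, 0]) cube([62, 35, 863]);
translate([445, 319, 0]) cube([62, 35, 863]);
translate([222, 319, 0]) cube([223, 35, 62]);
translate([222, 319, 801]) cube([223, 35, 62]);


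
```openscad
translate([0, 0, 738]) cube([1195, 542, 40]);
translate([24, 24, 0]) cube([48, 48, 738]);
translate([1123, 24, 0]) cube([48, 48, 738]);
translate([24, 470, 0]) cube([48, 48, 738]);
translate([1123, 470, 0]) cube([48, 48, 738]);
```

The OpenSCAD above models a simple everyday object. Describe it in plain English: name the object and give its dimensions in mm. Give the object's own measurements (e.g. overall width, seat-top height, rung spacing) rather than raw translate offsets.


A rectangular dining table. The top is 1195×542×40 mm with its upper surface at z = 778 mm. It stands on four 48×48 mm square legs, each inset 24 mm from the nearest pair of top edges, running from the floor to the underside of the top.


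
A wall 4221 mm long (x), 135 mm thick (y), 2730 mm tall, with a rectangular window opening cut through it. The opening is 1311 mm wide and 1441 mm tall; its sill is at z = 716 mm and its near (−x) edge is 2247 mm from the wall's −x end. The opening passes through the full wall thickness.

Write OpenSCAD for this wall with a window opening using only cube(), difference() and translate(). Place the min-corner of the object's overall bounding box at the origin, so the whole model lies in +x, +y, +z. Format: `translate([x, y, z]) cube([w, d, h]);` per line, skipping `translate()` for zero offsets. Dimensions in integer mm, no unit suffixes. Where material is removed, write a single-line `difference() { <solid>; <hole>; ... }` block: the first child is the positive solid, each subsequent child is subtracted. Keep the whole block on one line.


difference() { cube([4221, 135, 2730]); translate([2247, 0, 716]) cube([1311, 135, 1441]); }


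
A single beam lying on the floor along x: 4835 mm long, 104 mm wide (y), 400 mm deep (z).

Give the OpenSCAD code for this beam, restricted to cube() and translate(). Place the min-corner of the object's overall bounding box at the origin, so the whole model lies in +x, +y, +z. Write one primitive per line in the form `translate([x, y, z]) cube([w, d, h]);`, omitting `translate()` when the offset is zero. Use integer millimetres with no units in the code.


cube([4835, 104, 400]);


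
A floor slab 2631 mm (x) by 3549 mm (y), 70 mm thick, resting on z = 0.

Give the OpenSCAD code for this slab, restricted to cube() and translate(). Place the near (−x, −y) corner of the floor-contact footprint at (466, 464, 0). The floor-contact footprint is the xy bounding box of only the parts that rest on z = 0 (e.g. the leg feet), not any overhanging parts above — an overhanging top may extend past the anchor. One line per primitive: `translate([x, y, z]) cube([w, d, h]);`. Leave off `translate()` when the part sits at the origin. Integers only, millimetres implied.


translate([466, 464, 0]) cube([2631, 3549, 70]);


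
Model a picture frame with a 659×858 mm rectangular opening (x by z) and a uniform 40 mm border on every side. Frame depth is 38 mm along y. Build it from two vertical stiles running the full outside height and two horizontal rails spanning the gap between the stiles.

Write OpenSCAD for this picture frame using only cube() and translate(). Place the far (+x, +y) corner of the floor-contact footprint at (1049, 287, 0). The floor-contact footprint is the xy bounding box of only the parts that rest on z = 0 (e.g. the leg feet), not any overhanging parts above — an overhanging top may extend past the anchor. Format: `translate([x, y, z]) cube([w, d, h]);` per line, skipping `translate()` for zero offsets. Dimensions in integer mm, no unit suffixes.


translate([310, 249, 0]) cube([40, 38, 938]);
translate([1009, 249, 0]) cube([40, 38, 938]);
translate([350, 249, 0]) cube([659, 38, 40]);
translate([350, 249, 898]) cube([659, 38, 40]);
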